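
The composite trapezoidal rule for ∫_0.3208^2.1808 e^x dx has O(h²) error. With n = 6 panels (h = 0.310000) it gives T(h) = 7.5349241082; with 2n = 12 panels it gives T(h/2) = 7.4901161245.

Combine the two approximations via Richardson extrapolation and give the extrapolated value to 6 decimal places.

r = 2: numerator weight 4, denominator 3.
4×7.4901161245 − 7.5349241082 = 22.4255403898
Divide by 2^2 − 1 = 3.
So the Richardson estimate is 7.4751801299.

7.475180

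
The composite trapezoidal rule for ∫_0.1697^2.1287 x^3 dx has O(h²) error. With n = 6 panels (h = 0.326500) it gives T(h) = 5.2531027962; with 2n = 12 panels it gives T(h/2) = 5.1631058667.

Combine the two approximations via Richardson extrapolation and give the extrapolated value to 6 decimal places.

r = 2: numerator weight 4, denominator 3.
Weighted: 20.6524234668 − 5.2531027962 = 15.3993206706
Divide by 2^2 − 1 = 3.
Extrapolated: 15.3993206706 / 3 = 5.1331068902

5.133107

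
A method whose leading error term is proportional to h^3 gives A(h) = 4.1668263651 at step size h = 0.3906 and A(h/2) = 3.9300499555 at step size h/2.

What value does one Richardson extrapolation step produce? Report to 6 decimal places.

3.896225

Leading term ∝ h^3; use weight 8 = 2^3.
8×3.9300499555 = 31.4403996440; subtract 4.1668263651 → 27.2735732789
27.2735732789 ÷ 7 = 3.8962247541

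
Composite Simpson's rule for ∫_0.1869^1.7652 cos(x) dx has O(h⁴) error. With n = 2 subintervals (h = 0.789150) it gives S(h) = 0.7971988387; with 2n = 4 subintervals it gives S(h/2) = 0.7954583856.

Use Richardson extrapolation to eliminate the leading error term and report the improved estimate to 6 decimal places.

0.795342

Error is O(h^4); halving h shrinks it by 2^4 = 16.
2^4*A(h/2) = 12.7273341696; minus A(h) gives 11.9301353309.
Divide by 2^4 − 1 = 15.
R = 11.9301353309/15 = 0.7953423554
Gap between inputs: 1.740e-03; correction applied: −0.0001160302.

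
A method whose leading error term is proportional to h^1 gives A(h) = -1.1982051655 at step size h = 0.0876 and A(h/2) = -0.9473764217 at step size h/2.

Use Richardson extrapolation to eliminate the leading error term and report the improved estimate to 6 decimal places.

Leading term ∝ h^1; use weight 2 = 2^1.
2^1 × A(h/2) = -1.8947528434; minus A(h) gives -0.6965476779.
Denominator 2 − 1 = 1.
R = (-0.6965476779)/1 = -0.6965476779

-0.696548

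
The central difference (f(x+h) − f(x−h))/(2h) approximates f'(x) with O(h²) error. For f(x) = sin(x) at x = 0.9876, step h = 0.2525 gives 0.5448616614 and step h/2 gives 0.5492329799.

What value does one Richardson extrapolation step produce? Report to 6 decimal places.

0.550690

Order 2 gives 2^r = 4 and 2^r − 1 = 3.
4×0.5492329799 = 2.1969319196; subtract 0.5448616614 → 1.6520702582
Divide by 2^2 − 1 = 3.
Extrapolated: 1.6520702582 / 3 = 0.5506900861
Correction |R − A(h/2)| = 1.457e-03; gap |A(h/2) − A(h)| = 4.371e-03.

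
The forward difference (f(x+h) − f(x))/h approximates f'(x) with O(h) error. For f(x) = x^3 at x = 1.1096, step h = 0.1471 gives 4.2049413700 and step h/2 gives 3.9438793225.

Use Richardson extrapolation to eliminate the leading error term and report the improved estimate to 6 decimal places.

Order 1 gives 2^r = 2 and 2^r − 1 = 1.
Top: 2(3.9438793225) − (4.2049413700) = 3.6828172750
(2 × 3.9438793225 − 4.2049413700)/(2 − 1) = 3.6828172750

3.682817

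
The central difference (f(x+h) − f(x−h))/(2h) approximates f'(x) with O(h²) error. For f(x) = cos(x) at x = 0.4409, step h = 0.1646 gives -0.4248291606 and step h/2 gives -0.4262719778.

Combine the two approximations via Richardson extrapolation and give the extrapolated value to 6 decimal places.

With r = 2 the leading error scales as h^2, so the weight is 2^2 = 4.
2^2 × A(h/2) = -1.7050879112; minus A(h) gives -1.2802587506.
(4 × (-0.4262719778) − (-0.4248291606))/(4 − 1) = -0.4267529169

-0.426753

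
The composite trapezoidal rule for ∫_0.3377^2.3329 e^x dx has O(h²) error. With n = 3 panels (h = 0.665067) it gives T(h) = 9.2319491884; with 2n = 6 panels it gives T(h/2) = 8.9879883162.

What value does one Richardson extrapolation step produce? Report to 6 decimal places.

8.906668

The method has order 2: 2^2 = 4.
A(h/2) − A(h) = 8.9879883162 − 9.2319491884 = -0.2439608722
Correction (A(h/2) − A(h))/(4 − 1) = (-0.2439608722)/3 = -0.0813202907
R = 8.9879883162 − 0.0813202907 = 8.9066680255
Correction |R − A(h/2)| = 8.132e-02; gap |A(h/2) − A(h)| = 2.440e-01.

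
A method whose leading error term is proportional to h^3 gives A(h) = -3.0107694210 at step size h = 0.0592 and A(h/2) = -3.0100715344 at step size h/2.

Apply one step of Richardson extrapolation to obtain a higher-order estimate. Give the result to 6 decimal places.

-3.009972

The method has order 3: 2^3 = 8.
Top: 8(-3.0100715344) − (-3.0107694210) = -21.0698028542
R = (-21.0698028542)/7 = -3.0099718363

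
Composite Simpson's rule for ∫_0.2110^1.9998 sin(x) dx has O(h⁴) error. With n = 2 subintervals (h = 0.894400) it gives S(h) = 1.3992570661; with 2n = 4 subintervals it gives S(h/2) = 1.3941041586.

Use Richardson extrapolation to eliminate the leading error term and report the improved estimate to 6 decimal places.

With r = 4 the leading error scales as h^4, so the weight is 2^4 = 16.
16*1.3941041586 = 22.3056665376; subtract 1.3992570661 → 20.9064094715
Denominator 16 − 1 = 15.
Result: 1.3937606314

1.393761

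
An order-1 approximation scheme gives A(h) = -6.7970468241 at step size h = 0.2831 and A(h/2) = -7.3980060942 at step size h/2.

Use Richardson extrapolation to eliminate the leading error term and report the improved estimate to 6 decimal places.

-7.998965

Leading term ∝ h^1; use weight 2 = 2^1.
2·(-7.3980060942) = -14.7960121884; subtract (-6.7970468241) → -7.9989653643
(-7.9989653643) ÷ 1 = -7.9989653643
Shift from A(h/2): −0.6009592701.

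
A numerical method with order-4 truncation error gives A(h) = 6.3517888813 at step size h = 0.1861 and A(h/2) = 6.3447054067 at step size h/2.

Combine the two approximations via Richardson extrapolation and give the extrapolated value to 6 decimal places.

r = 4: numerator weight 16, denominator 15.
16*6.3447054067 − 6.3517888813 = 95.1634976259
Denominator 16 − 1 = 15.
So the Richardson estimate is 6.3442331751.

6.344233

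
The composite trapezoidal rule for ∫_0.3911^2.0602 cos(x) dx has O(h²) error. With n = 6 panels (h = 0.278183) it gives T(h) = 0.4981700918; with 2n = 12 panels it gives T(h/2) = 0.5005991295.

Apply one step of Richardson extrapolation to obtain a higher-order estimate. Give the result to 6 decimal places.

0.501409

r = 2, so 2^r = 4.
Weighted: 2.0023965180 − 0.4981700918 = 1.5042264262
(4×0.5005991295 − 0.4981700918)/(4 − 1) = 0.5014088087
Correction |R − A(h/2)| = 8.097e-04; gap |A(h/2) − A(h)| = 2.429e-03.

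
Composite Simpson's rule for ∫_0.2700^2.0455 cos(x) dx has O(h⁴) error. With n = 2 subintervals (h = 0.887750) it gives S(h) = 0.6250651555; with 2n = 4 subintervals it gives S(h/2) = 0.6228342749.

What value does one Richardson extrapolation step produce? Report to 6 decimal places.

0.622686

Leading term ∝ h^4; use weight 16 = 2^4.
16 × 0.6228342749 = 9.9653483984; 9.9653483984 − 0.6250651555 = 9.3402832429
(16 × 0.6228342749 − 0.6250651555)/(16 − 1) = 0.6226855495
Correction |R − A(h/2)| = 1.487e-04; gap |A(h/2) − A(h)| = 2.231e-03.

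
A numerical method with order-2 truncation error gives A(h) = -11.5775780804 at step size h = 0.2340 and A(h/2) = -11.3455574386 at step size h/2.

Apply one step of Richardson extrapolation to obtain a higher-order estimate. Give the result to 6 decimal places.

-11.268217

With r = 2 the leading error scales as h^2, so the weight is 2^2 = 4.
Weighted: (-45.3822297544) − (-11.5775780804) = -33.8046516740
Denominator 4 − 1 = 3.
(4×(-11.3455574386) − (-11.5775780804))/(4 − 1) = -11.2682172247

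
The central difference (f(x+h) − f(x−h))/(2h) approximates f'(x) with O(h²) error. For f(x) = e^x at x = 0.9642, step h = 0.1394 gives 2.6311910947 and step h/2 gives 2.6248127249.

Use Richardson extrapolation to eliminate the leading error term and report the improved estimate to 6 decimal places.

Order 2 gives 2^r = 4 and 2^r − 1 = 3.
Top: 4(2.6248127249) − (2.6311910947) = 7.8680598049
(4·2.6248127249 − 2.6311910947)/(4 − 1) = 2.6226866016
Shift from A(h/2): −0.0021261233.

2.622687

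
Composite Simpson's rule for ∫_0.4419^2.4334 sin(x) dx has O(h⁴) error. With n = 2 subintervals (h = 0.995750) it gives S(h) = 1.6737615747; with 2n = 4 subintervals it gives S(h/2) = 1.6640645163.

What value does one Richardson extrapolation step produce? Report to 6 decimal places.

Method order is 4; weight 2^4 = 16.
Weighted: 26.6250322608 − 1.6737615747 = 24.9512706861
Denominator 16 − 1 = 15.
So the Richardson estimate is 1.6634180457.

1.663418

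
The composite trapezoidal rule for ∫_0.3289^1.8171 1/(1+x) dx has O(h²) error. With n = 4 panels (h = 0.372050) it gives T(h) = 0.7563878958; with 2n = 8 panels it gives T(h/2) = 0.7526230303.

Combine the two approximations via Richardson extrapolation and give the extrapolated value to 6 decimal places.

r = 2: numerator weight 4, denominator 3.
2^2·A(h/2) = 3.0104921212; minus A(h) gives 2.2541042254.
Divide by 2^2 − 1 = 3.
Result: 0.7513680751

0.751368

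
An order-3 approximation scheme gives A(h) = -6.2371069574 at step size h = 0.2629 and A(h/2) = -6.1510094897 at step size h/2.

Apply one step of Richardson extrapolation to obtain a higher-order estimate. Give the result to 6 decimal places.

-6.138710

Error is O(h^3); halving h shrinks it by 2^3 = 8.
8×(-6.1510094897) − (-6.2371069574) = -42.9709689602
Extrapolated: (-42.9709689602) / 7 = -6.1387098515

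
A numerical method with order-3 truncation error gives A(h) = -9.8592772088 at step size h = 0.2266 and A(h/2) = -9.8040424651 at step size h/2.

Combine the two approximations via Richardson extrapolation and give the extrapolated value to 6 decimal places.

-9.796152

Order 3 gives 2^r = 8 and 2^r − 1 = 7.
Weighted: (-78.4323397208) − (-9.8592772088) = -68.5730625120
R = (-68.5730625120)/7 = -9.7961517874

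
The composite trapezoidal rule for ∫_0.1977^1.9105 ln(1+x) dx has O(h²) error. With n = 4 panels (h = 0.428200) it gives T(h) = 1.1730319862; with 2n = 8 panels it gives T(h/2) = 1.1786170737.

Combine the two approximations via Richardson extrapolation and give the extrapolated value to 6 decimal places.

1.180479

The method has order 2: 2^2 = 4.
Difference of the inputs: 1.1786170737 − 1.1730319862 = 0.0055850875
Divide by 2^2 − 1 = 3: 0.0055850875/3 = 0.0018616958
R = 1.1786170737 + 0.0018616958 = 1.1804787695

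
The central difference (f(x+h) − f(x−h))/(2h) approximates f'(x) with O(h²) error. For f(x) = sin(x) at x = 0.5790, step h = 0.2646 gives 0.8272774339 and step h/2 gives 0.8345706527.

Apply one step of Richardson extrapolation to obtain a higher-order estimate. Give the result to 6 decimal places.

With r = 2 the leading error scales as h^2, so the weight is 2^2 = 4.
Difference of the inputs: 0.8345706527 − 0.8272774339 = 0.0072932188
Divide by 2^2 − 1 = 3: 0.0072932188/3 = 0.0024310729
R = A(h/2) + (A(h/2) − A(h))/3 = 0.8345706527 + 0.0024310729 = 0.8370017256

0.837002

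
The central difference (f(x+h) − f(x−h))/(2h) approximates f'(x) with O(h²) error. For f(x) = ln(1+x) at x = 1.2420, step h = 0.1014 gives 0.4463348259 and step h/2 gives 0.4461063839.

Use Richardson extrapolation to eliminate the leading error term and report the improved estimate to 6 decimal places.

0.446030

Leading term ∝ h^2; use weight 4 = 2^2.
2^2×A(h/2) = 1.7844255356; minus A(h) gives 1.3380907097.
Divide by 2^2 − 1 = 3.
1.3380907097 ÷ 3 = 0.4460302366
Gap between inputs: 2.284e-04; correction applied: −0.0000761473.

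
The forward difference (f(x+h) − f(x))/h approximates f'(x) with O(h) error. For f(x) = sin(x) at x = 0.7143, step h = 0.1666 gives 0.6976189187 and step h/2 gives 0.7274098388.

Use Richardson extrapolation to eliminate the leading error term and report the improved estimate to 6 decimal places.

Error is O(h^1); halving h shrinks it by 2^1 = 2.
Numerator 2*A(h/2) − A(h) = 2*0.7274098388 − 0.6976189187 = 0.7572007589
(2*0.7274098388 − 0.6976189187)/(2 − 1) = 0.7572007589

0.757201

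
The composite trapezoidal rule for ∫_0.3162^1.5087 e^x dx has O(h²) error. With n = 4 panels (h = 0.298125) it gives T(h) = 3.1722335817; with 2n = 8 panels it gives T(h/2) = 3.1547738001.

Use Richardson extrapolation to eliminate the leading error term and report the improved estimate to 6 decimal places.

3.148954

Method order is 2; weight 2^2 = 4.
4 × 3.1547738001 = 12.6190952004; 12.6190952004 − 3.1722335817 = 9.4468616187
9.4468616187 ÷ 3 = 3.1489538729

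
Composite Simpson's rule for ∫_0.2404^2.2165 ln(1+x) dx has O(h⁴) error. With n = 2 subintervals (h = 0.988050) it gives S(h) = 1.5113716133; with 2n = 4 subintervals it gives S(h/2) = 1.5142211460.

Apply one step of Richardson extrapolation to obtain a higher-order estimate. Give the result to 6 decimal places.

Leading term ∝ h^4; use weight 16 = 2^4.
A(h/2) − A(h) = 1.5142211460 − 1.5113716133 = 0.0028495327
Correction (A(h/2) − A(h))/(16 − 1) = 0.0028495327/15 = 0.0001899688
R = 1.5142211460 + 0.0001899688 = 1.5144111148
Shift from A(h/2): +0.0001899688.

1.514411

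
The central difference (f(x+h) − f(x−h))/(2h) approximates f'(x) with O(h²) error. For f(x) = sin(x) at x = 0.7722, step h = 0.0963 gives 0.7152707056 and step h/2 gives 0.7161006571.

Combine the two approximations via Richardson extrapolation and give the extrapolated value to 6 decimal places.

0.716377

The method has order 2: 2^2 = 4.
Top: 4(0.7161006571) − (0.7152707056) = 2.1491319228
(4·0.7161006571 − 0.7152707056)/(4 − 1) = 0.7163773076
Correction |R − A(h/2)| = 2.767e-04; gap |A(h/2) − A(h)| = 8.300e-04.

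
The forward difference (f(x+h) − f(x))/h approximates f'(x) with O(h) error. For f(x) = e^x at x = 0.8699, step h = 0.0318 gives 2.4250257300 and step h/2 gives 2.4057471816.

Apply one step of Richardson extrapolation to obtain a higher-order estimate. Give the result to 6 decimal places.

2.386469

Error is O(h^1); halving h shrinks it by 2^1 = 2.
2 × 2.4057471816 − 2.4250257300 = 2.3864686332
Divide by 2^1 − 1 = 1.
(2 × 2.4057471816 − 2.4250257300)/(2 − 1) = 2.3864686332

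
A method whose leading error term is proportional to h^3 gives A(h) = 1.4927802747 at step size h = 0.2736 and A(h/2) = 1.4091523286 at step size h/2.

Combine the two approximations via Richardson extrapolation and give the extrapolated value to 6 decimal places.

1.397205

r = 3, so 2^r = 8.
2^3×A(h/2) = 11.2732186288; minus A(h) gives 9.7804383541.
R = 9.7804383541/7 = 1.3972054792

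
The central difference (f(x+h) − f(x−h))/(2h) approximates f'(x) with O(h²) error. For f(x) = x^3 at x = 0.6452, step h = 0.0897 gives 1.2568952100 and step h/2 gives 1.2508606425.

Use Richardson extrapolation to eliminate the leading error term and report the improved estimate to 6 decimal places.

r = 2, so 2^r = 4.
Top: 4(1.2508606425) − (1.2568952100) = 3.7465473600
Denominator 4 − 1 = 3.
R = 3.7465473600/3 = 1.2488491200

1.248849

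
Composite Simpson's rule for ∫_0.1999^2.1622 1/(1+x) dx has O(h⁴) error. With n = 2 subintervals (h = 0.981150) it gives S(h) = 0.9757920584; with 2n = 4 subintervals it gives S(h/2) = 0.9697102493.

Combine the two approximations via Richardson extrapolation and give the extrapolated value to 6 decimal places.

The method has order 4: 2^4 = 16.
Weighted: 15.5153639888 − 0.9757920584 = 14.5395719304
Extrapolated: 14.5395719304 / 15 = 0.9693047954
Correction |R − A(h/2)| = 4.055e-04; gap |A(h/2) − A(h)| = 6.082e-03.

0.969305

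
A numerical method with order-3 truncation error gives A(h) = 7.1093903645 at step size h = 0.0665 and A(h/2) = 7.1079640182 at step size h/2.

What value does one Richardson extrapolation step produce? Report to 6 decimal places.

Error is O(h^3); halving h shrinks it by 2^3 = 8.
8 × 7.1079640182 − 7.1093903645 = 49.7543217811
Denominator 8 − 1 = 7.
Extrapolated: 49.7543217811 / 7 = 7.1077602544
Shift from A(h/2): −0.0002037638.

7.107760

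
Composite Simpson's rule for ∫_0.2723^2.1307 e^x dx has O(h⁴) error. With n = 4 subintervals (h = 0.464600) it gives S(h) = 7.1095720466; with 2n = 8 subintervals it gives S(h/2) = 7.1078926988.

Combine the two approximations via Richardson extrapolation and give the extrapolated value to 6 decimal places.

Leading term ∝ h^4; use weight 16 = 2^4.
Difference of the inputs: 7.1078926988 − 7.1095720466 = -0.0016793478
Correction (A(h/2) − A(h))/(16 − 1) = (-0.0016793478)/15 = -0.0001119565
R = 7.1078926988 − 0.0001119565 = 7.1077807423
Gap between inputs: 1.679e-03; correction applied: −0.0001119565.

7.107781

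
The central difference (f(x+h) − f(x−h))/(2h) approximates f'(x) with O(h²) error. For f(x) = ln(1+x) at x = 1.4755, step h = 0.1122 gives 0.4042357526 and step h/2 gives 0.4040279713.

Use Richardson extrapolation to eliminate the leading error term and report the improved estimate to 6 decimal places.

0.403959

The method has order 2: 2^2 = 4.
Top: 4(0.4040279713) − (0.4042357526) = 1.2118761326
R = 1.2118761326/3 = 0.4039587109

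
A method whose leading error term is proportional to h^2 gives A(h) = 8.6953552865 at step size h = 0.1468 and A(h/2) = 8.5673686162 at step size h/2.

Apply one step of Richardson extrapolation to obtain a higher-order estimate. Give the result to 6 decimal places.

Leading term ∝ h^2; use weight 4 = 2^2.
Numerator 4×A(h/2) − A(h) = 4×8.5673686162 − 8.6953552865 = 25.5741191783
Divide by 2^2 − 1 = 3.
So the Richardson estimate is 8.5247063928.
Gap between inputs: 1.280e-01; correction applied: −0.0426622234.

8.524706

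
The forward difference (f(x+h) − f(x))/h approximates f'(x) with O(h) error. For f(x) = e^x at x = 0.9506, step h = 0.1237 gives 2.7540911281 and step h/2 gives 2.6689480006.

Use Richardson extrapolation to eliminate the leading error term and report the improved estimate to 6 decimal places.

Leading term ∝ h^1; use weight 2 = 2^1.
2 × 2.6689480006 = 5.3378960012; 5.3378960012 − 2.7540911281 = 2.5838048731
R = 2.5838048731/1 = 2.5838048731

2.583805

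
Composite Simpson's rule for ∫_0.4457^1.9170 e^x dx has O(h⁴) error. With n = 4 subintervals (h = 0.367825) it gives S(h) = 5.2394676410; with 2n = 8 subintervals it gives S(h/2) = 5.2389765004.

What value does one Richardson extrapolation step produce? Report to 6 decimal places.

5.238944

The method has order 4: 2^4 = 16.
16×5.2389765004 − 5.2394676410 = 78.5841563654
Divide by 2^4 − 1 = 15.
78.5841563654 ÷ 15 = 5.2389437577
Gap between inputs: 4.911e-04; correction applied: −0.0000327427.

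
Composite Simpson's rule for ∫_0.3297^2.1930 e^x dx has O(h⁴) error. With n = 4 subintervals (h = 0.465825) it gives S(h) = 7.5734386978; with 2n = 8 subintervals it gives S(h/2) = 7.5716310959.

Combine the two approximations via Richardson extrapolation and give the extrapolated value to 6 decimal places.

r = 4: numerator weight 16, denominator 15.
Weighted: 121.1460975344 − 7.5734386978 = 113.5726588366
Extrapolated: 113.5726588366 / 15 = 7.5715105891

7.571511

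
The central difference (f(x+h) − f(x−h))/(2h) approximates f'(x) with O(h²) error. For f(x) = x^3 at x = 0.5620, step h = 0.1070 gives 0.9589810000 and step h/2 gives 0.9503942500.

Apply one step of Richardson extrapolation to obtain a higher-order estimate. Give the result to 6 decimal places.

With r = 2 the leading error scales as h^2, so the weight is 2^2 = 4.
Difference of the inputs: 0.9503942500 − 0.9589810000 = -0.0085867500
Divide by 2^2 − 1 = 3: (-0.0085867500)/3 = -0.0028622500
R = 0.9503942500 − 0.0028622500 = 0.9475320000

0.947532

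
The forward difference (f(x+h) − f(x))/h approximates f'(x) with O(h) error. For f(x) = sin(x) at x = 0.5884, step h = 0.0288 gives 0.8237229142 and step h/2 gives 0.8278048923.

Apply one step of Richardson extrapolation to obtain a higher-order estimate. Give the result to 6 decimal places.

Error is O(h^1); halving h shrinks it by 2^1 = 2.
2^1*A(h/2) = 1.6556097846; minus A(h) gives 0.8318868704.
R = 0.8318868704/1 = 0.8318868704
Shift from A(h/2): +0.0040819781.

0.831887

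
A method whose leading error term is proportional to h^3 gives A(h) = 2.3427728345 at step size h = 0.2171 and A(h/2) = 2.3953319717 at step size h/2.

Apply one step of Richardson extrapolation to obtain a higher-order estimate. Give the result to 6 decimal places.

Leading term ∝ h^3; use weight 8 = 2^3.
2^3 × A(h/2) = 19.1626557736; minus A(h) gives 16.8198829391.
Extrapolated: 16.8198829391 / 7 = 2.4028404199

2.402840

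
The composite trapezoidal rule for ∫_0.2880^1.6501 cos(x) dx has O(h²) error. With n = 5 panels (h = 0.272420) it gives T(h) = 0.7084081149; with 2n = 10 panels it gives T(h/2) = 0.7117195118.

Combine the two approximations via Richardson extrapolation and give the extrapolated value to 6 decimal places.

r = 2, so 2^r = 4.
Top: 4(0.7117195118) − (0.7084081149) = 2.1384699323
R = 2.1384699323/3 = 0.7128233108

0.712823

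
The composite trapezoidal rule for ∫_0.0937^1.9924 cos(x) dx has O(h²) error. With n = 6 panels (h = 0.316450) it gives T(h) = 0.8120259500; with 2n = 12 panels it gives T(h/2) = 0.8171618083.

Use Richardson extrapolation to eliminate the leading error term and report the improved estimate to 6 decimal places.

Method order is 2; weight 2^2 = 4.
A(h/2) − A(h) = 0.8171618083 − 0.8120259500 = 0.0051358583
Divide by 2^2 − 1 = 3: 0.0051358583/3 = 0.0017119528
R = A(h/2) + (A(h/2) − A(h))/3 = 0.8171618083 + 0.0017119528 = 0.8188737611
Shift from A(h/2): +0.0017119528.

0.818874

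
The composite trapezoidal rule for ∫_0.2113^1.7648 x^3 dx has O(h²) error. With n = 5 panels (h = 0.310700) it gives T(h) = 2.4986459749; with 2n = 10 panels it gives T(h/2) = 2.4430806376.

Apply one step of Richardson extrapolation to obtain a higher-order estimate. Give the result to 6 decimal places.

Error is O(h^2); halving h shrinks it by 2^2 = 4.
Top: 4(2.4430806376) − (2.4986459749) = 7.2736765755
Divide by 2^2 − 1 = 3.
So the Richardson estimate is 2.4245588585.
Correction |R − A(h/2)| = 1.852e-02; gap |A(h/2) − A(h)| = 5.557e-02.

2.424559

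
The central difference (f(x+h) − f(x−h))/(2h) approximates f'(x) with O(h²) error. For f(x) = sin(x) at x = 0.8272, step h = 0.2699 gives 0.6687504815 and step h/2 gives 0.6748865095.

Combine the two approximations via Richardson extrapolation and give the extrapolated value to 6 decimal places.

0.676932

r = 2: numerator weight 4, denominator 3.
4*0.6748865095 = 2.6995460380; subtract 0.6687504815 → 2.0307955565
R = 2.0307955565/3 = 0.6769318522
Gap between inputs: 6.136e-03; correction applied: +0.0020453427.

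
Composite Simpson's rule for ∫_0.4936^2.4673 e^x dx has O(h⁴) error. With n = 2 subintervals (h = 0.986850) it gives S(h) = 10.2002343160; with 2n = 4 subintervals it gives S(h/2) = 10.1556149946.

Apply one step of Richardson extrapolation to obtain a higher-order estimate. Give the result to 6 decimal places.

10.152640

Leading term ∝ h^4; use weight 16 = 2^4.
A(h/2) − A(h) = 10.1556149946 − 10.2002343160 = -0.0446193214
Divide by 2^4 − 1 = 15: (-0.0446193214)/15 = -0.0029746214
R = A(h/2) + (A(h/2) − A(h))/15 = 10.1556149946 − 0.0029746214 = 10.1526403732
Shift from A(h/2): −0.0029746214.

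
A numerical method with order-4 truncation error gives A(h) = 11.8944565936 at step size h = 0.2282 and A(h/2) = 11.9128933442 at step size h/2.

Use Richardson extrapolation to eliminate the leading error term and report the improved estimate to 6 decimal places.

Leading term ∝ h^4; use weight 16 = 2^4.
16×11.9128933442 = 190.6062935072; subtract 11.8944565936 → 178.7118369136
Denominator 16 − 1 = 15.
Result: 11.9141224609
Shift from A(h/2): +0.0012291167.

11.914122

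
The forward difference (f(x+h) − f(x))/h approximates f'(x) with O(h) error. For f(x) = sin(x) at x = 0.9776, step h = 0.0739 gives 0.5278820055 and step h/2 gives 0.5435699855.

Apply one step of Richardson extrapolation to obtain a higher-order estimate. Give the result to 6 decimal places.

0.559258

r = 1, so 2^r = 2.
2 × 0.5435699855 − 0.5278820055 = 0.5592579655
Extrapolated: 0.5592579655 / 1 = 0.5592579655
Correction |R − A(h/2)| = 1.569e-02; gap |A(h/2) − A(h)| = 1.569e-02.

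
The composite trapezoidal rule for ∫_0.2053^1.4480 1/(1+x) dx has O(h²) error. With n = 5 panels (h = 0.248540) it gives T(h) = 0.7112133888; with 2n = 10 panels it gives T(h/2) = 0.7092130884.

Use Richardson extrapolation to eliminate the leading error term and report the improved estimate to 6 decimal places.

With r = 2 the leading error scales as h^2, so the weight is 2^2 = 4.
Difference of the inputs: 0.7092130884 − 0.7112133888 = -0.0020003004
Correction (A(h/2) − A(h))/(4 − 1) = (-0.0020003004)/3 = -0.0006667668
R = 0.7092130884 − 0.0006667668 = 0.7085463216

0.708546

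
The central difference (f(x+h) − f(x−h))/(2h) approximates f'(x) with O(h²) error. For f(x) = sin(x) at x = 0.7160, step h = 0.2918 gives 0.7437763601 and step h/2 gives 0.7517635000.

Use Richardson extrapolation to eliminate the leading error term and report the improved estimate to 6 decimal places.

0.754426

The method has order 2: 2^2 = 4.
4*0.7517635000 = 3.0070540000; subtract 0.7437763601 → 2.2632776399
2.2632776399 ÷ 3 = 0.7544258800
Gap between inputs: 7.987e-03; correction applied: +0.0026623800.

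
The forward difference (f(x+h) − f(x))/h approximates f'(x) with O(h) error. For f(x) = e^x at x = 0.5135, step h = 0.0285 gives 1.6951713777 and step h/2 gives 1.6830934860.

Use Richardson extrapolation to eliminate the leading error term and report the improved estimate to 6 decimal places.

1.671016

Error is O(h^1); halving h shrinks it by 2^1 = 2.
Difference of the inputs: 1.6830934860 − 1.6951713777 = -0.0120778917
Divide by 2^1 − 1 = 1: (-0.0120778917)/1 = -0.0120778917
R = 1.6830934860 − 0.0120778917 = 1.6710155943
Gap between inputs: 1.208e-02; correction applied: −0.0120778917.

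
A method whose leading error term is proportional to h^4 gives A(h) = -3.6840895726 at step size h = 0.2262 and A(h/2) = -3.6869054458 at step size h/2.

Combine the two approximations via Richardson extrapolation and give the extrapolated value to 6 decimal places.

-3.687093

r = 4: numerator weight 16, denominator 15.
Weighted: (-58.9904871328) − (-3.6840895726) = -55.3063975602
Divide by 2^4 − 1 = 15.
Extrapolated: (-55.3063975602) / 15 = -3.6870931707
Shift from A(h/2): −0.0001877249.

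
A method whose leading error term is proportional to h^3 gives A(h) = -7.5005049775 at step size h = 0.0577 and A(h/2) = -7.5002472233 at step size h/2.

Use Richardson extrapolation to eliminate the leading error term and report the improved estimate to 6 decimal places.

The method has order 3: 2^3 = 8.
Numerator 8·A(h/2) − A(h) = 8·(-7.5002472233) − (-7.5005049775) = -52.5014728089
Divide by 2^3 − 1 = 7.
R = (-52.5014728089)/7 = -7.5002104013
Gap between inputs: 2.578e-04; correction applied: +0.0000368220.

-7.500210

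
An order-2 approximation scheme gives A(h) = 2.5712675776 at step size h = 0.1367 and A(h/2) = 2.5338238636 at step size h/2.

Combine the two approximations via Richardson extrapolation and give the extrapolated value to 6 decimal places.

2.521343

Error is O(h^2); halving h shrinks it by 2^2 = 4.
Numerator 4*A(h/2) − A(h) = 4*2.5338238636 − 2.5712675776 = 7.5640278768
Divide by 2^2 − 1 = 3.
(4*2.5338238636 − 2.5712675776)/(4 − 1) = 2.5213426256
Gap between inputs: 3.744e-02; correction applied: −0.0124812380.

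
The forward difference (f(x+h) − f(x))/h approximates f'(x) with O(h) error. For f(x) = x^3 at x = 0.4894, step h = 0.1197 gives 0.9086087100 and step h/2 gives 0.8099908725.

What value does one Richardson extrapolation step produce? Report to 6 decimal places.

0.711373

Error is O(h^1); halving h shrinks it by 2^1 = 2.
A(h/2) − A(h) = 0.8099908725 − 0.9086087100 = -0.0986178375
Correction (A(h/2) − A(h))/(2 − 1) = (-0.0986178375)/1 = -0.0986178375
R = 0.8099908725 − 0.0986178375 = 0.7113730350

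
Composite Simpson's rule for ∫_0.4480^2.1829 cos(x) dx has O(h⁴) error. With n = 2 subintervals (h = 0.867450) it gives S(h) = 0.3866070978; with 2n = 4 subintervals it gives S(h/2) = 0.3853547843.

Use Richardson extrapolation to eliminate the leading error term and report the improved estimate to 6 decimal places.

Leading term ∝ h^4; use weight 16 = 2^4.
Difference of the inputs: 0.3853547843 − 0.3866070978 = -0.0012523135
Divide by 2^4 − 1 = 15: (-0.0012523135)/15 = -0.0000834876
R = 0.3853547843 − 0.0000834876 = 0.3852712967

0.385271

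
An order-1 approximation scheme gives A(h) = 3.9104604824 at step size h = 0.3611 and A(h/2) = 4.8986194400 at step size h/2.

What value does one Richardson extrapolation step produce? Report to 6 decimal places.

5.886778

Order 1 gives 2^r = 2 and 2^r − 1 = 1.
A(h/2) − A(h) = 4.8986194400 − 3.9104604824 = 0.9881589576
Correction (A(h/2) − A(h))/(2 − 1) = 0.9881589576/1 = 0.9881589576
R = A(h/2) + (A(h/2) − A(h))/1 = 4.8986194400 + 0.9881589576 = 5.8867783976
Correction |R − A(h/2)| = 9.882e-01; gap |A(h/2) − A(h)| = 9.882e-01.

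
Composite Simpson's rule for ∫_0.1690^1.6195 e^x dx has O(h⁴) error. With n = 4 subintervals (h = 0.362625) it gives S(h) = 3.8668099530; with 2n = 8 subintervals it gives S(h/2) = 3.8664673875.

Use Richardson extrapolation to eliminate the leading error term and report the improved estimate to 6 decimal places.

3.866445

Leading term ∝ h^4; use weight 16 = 2^4.
Top: 16(3.8664673875) − (3.8668099530) = 57.9966682470
57.9966682470 ÷ 15 = 3.8664445498
Shift from A(h/2): −0.0000228377.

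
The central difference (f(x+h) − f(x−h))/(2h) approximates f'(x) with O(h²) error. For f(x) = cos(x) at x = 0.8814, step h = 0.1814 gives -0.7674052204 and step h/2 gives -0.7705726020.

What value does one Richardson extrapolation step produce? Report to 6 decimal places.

Error is O(h^2); halving h shrinks it by 2^2 = 4.
4·(-0.7705726020) − (-0.7674052204) = -2.3148851876
Denominator 4 − 1 = 3.
R = (-2.3148851876)/3 = -0.7716283959
Correction |R − A(h/2)| = 1.056e-03; gap |A(h/2) − A(h)| = 3.167e-03.

-0.771628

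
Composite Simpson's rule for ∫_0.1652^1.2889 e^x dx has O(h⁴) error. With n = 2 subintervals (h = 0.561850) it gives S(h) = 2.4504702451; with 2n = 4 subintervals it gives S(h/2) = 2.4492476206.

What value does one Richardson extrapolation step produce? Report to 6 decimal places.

2.449166

Method order is 4; weight 2^4 = 16.
16 × 2.4492476206 = 39.1879619296; subtract 2.4504702451 → 36.7374916845
(16 × 2.4492476206 − 2.4504702451)/(16 − 1) = 2.4491661123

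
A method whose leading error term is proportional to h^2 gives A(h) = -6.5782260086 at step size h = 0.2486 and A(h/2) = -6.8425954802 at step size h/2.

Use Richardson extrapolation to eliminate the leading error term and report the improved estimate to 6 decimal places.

Error is O(h^2); halving h shrinks it by 2^2 = 4.
Top: 4(-6.8425954802) − (-6.5782260086) = -20.7921559122
Denominator 4 − 1 = 3.
So the Richardson estimate is -6.9307186374.

-6.930719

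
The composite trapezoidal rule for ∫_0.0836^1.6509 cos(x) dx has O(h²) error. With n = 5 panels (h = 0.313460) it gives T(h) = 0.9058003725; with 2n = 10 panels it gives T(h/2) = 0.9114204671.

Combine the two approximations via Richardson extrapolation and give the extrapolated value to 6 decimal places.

0.913294

Method order is 2; weight 2^2 = 4.
4·0.9114204671 = 3.6456818684; subtract 0.9058003725 → 2.7398814959
(4·0.9114204671 − 0.9058003725)/(4 − 1) = 0.9132938320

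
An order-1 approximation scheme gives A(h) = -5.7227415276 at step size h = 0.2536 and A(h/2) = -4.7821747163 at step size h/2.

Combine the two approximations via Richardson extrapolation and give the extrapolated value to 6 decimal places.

-3.841608

With r = 1 the leading error scales as h^1, so the weight is 2^1 = 2.
A(h/2) − A(h) = -4.7821747163 − (-5.7227415276) = 0.9405668113
Divide by 2^1 − 1 = 1: 0.9405668113/1 = 0.9405668113
R = -4.7821747163 + 0.9405668113 = -3.8416079050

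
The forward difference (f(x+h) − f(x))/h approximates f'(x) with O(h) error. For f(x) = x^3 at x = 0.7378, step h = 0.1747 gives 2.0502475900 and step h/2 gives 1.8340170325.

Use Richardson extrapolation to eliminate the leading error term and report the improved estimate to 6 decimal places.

1.617786

Method order is 1; weight 2^1 = 2.
Weighted: 3.6680340650 − 2.0502475900 = 1.6177864750
Denominator 2 − 1 = 1.
Result: 1.6177864750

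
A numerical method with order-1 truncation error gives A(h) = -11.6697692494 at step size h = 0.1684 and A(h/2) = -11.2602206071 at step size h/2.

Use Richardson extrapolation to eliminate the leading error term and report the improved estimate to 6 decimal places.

-10.850672

With r = 1 the leading error scales as h^1, so the weight is 2^1 = 2.
Top: 2(-11.2602206071) − (-11.6697692494) = -10.8506719648
(2·(-11.2602206071) − (-11.6697692494))/(2 − 1) = -10.8506719648
Shift from A(h/2): +0.4095486423.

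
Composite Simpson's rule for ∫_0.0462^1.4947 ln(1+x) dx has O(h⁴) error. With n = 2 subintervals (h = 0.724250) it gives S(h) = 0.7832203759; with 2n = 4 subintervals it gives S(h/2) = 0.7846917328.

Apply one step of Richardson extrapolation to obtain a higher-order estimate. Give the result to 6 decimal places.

0.784790

The method has order 4: 2^4 = 16.
Top: 16(0.7846917328) − (0.7832203759) = 11.7718473489
Denominator 16 − 1 = 15.
R = 11.7718473489/15 = 0.7847898233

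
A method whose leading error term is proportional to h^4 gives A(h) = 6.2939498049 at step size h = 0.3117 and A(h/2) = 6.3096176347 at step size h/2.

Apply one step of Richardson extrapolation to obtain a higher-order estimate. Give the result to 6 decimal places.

6.310662

Error is O(h^4); halving h shrinks it by 2^4 = 16.
Weighted: 100.9538821552 − 6.2939498049 = 94.6599323503
(16*6.3096176347 − 6.2939498049)/(16 − 1) = 6.3106621567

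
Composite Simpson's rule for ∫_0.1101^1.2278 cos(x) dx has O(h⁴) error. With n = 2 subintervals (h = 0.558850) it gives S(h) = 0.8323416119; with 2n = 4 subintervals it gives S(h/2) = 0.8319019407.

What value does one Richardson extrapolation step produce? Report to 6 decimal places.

0.831873

Leading term ∝ h^4; use weight 16 = 2^4.
Numerator 16·A(h/2) − A(h) = 16·0.8319019407 − 0.8323416119 = 12.4780894393
R = 12.4780894393/15 = 0.8318726293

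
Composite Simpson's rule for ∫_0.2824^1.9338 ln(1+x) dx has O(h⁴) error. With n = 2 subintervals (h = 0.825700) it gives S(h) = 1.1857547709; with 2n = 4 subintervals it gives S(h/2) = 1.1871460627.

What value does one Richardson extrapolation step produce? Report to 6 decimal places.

1.187239

Error is O(h^4); halving h shrinks it by 2^4 = 16.
16×1.1871460627 = 18.9943370032; subtract 1.1857547709 → 17.8085822323
R = 17.8085822323/15 = 1.1872388155
Shift from A(h/2): +0.0000927528.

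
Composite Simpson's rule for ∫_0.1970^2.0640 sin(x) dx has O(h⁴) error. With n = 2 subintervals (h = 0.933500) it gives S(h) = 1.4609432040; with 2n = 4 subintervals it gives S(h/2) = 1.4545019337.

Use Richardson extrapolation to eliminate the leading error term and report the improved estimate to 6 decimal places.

1.454073

Leading term ∝ h^4; use weight 16 = 2^4.
Weighted: 23.2720309392 − 1.4609432040 = 21.8110877352
(16×1.4545019337 − 1.4609432040)/(16 − 1) = 1.4540725157
Gap between inputs: 6.441e-03; correction applied: −0.0004294180.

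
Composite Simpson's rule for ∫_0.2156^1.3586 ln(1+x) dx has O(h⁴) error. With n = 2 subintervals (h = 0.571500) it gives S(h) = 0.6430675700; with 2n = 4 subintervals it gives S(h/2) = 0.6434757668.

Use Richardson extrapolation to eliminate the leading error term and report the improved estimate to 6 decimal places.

0.643503

The method has order 4: 2^4 = 16.
Weighted: 10.2956122688 − 0.6430675700 = 9.6525446988
(16*0.6434757668 − 0.6430675700)/(16 − 1) = 0.6435029799
Gap between inputs: 4.082e-04; correction applied: +0.0000272131.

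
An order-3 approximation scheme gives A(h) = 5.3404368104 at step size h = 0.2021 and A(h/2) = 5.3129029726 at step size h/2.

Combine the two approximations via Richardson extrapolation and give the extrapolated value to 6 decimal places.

Method order is 3; weight 2^3 = 8.
Weighted: 42.5032237808 − 5.3404368104 = 37.1627869704
Denominator 8 − 1 = 7.
Result: 5.3089695672

5.308970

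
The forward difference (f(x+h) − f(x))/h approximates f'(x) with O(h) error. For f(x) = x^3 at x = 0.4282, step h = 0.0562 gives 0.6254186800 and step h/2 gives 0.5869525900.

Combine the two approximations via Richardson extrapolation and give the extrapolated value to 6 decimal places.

0.548486

The method has order 1: 2^1 = 2.
Weighted: 1.1739051800 − 0.6254186800 = 0.5484865000
0.5484865000 ÷ 1 = 0.5484865000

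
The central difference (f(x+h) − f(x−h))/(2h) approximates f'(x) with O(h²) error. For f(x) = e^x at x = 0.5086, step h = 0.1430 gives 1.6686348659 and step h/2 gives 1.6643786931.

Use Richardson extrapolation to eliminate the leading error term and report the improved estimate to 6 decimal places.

The method has order 2: 2^2 = 4.
4 × 1.6643786931 = 6.6575147724; subtract 1.6686348659 → 4.9888799065
Denominator 4 − 1 = 3.
(4 × 1.6643786931 − 1.6686348659)/(4 − 1) = 1.6629599688
Shift from A(h/2): −0.0014187243.

1.662960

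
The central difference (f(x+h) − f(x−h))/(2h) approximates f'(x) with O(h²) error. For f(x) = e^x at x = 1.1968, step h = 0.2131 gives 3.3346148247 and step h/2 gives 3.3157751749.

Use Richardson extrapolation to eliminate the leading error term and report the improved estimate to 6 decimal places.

r = 2, so 2^r = 4.
4*3.3157751749 = 13.2631006996; subtract 3.3346148247 → 9.9284858749
Divide by 2^2 − 1 = 3.
Result: 3.3094952916

3.309495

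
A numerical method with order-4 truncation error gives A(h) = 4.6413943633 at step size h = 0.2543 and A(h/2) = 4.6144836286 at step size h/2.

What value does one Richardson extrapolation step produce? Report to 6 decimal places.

With r = 4 the leading error scales as h^4, so the weight is 2^4 = 16.
16·4.6144836286 − 4.6413943633 = 69.1903436943
Denominator 16 − 1 = 15.
69.1903436943 ÷ 15 = 4.6126895796
Correction |R − A(h/2)| = 1.794e-03; gap |A(h/2) − A(h)| = 2.691e-02.

4.612690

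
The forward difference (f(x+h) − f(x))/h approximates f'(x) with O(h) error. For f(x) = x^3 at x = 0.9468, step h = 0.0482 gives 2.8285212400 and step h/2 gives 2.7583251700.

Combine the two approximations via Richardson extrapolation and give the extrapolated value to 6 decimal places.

Method order is 1; weight 2^1 = 2.
Weighted: 5.5166503400 − 2.8285212400 = 2.6881291000
Divide by 2^1 − 1 = 1.
Extrapolated: 2.6881291000 / 1 = 2.6881291000

2.688129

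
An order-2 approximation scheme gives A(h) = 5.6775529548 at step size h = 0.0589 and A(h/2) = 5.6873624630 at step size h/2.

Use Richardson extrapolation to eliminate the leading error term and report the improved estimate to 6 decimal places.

Error is O(h^2); halving h shrinks it by 2^2 = 4.
Top: 4(5.6873624630) − (5.6775529548) = 17.0718968972
Divide by 2^2 − 1 = 3.
Extrapolated: 17.0718968972 / 3 = 5.6906322991
Shift from A(h/2): +0.0032698361.

5.690632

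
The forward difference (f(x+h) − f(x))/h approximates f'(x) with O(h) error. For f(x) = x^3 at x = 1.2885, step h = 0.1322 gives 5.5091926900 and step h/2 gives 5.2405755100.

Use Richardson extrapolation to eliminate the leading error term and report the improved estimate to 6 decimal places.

4.971958

Order 1 gives 2^r = 2 and 2^r − 1 = 1.
A(h/2) − A(h) = 5.2405755100 − 5.5091926900 = -0.2686171800
Divide by 2^1 − 1 = 1: (-0.2686171800)/1 = -0.2686171800
R = A(h/2) + (A(h/2) − A(h))/1 = 5.2405755100 − 0.2686171800 = 4.9719583300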